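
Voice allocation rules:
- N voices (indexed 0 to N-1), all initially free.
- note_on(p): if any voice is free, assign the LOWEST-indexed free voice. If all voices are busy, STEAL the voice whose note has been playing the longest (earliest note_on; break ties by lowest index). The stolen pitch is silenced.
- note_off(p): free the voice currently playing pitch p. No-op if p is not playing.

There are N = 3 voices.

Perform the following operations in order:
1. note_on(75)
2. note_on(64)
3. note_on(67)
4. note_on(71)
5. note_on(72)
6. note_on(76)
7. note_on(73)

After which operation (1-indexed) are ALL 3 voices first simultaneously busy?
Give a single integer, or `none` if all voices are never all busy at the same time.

Op 1: note_on(75): voice 0 is free -> assigned | voices=[75 - -]
Op 2: note_on(64): voice 1 is free -> assigned | voices=[75 64 -]
Op 3: note_on(67): voice 2 is free -> assigned | voices=[75 64 67]
Op 4: note_on(71): all voices busy, STEAL voice 0 (pitch 75, oldest) -> assign | voices=[71 64 67]
Op 5: note_on(72): all voices busy, STEAL voice 1 (pitch 64, oldest) -> assign | voices=[71 72 67]
Op 6: note_on(76): all voices busy, STEAL voice 2 (pitch 67, oldest) -> assign | voices=[71 72 76]
Op 7: note_on(73): all voices busy, STEAL voice 0 (pitch 71, oldest) -> assign | voices=[73 72 76]

Answer: 3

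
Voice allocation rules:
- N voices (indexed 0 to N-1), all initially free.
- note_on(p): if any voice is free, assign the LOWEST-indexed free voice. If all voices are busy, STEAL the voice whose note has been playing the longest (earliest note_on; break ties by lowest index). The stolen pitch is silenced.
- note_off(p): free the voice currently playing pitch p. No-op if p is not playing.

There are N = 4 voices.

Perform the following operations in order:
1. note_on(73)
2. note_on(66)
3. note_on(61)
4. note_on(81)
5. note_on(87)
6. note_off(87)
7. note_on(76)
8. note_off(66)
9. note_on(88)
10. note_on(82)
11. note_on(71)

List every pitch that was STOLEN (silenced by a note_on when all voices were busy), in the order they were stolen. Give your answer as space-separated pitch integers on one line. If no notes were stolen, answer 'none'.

Op 1: note_on(73): voice 0 is free -> assigned | voices=[73 - - -]
Op 2: note_on(66): voice 1 is free -> assigned | voices=[73 66 - -]
Op 3: note_on(61): voice 2 is free -> assigned | voices=[73 66 61 -]
Op 4: note_on(81): voice 3 is free -> assigned | voices=[73 66 61 81]
Op 5: note_on(87): all voices busy, STEAL voice 0 (pitch 73, oldest) -> assign | voices=[87 66 61 81]
Op 6: note_off(87): free voice 0 | voices=[- 66 61 81]
Op 7: note_on(76): voice 0 is free -> assigned | voices=[76 66 61 81]
Op 8: note_off(66): free voice 1 | voices=[76 - 61 81]
Op 9: note_on(88): voice 1 is free -> assigned | voices=[76 88 61 81]
Op 10: note_on(82): all voices busy, STEAL voice 2 (pitch 61, oldest) -> assign | voices=[76 88 82 81]
Op 11: note_on(71): all voices busy, STEAL voice 3 (pitch 81, oldest) -> assign | voices=[76 88 82 71]

Answer: 73 61 81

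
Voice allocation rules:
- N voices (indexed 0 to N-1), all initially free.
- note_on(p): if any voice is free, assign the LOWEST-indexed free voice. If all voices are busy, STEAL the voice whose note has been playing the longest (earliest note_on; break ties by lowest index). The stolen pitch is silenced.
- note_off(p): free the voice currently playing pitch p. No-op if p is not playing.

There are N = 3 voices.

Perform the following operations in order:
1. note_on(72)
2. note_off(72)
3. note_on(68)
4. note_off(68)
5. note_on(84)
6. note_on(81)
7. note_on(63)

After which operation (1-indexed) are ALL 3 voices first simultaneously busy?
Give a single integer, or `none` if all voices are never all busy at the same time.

Op 1: note_on(72): voice 0 is free -> assigned | voices=[72 - -]
Op 2: note_off(72): free voice 0 | voices=[- - -]
Op 3: note_on(68): voice 0 is free -> assigned | voices=[68 - -]
Op 4: note_off(68): free voice 0 | voices=[- - -]
Op 5: note_on(84): voice 0 is free -> assigned | voices=[84 - -]
Op 6: note_on(81): voice 1 is free -> assigned | voices=[84 81 -]
Op 7: note_on(63): voice 2 is free -> assigned | voices=[84 81 63]

Answer: 7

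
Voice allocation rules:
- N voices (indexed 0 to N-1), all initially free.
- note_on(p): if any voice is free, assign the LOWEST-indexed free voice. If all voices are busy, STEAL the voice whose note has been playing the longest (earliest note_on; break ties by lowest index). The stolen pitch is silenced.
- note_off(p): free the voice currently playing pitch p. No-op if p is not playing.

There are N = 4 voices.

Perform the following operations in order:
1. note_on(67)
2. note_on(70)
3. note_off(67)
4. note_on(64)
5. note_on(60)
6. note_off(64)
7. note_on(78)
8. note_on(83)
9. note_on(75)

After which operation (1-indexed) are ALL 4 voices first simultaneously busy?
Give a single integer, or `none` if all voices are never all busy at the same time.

Answer: 8

Derivation:
Op 1: note_on(67): voice 0 is free -> assigned | voices=[67 - - -]
Op 2: note_on(70): voice 1 is free -> assigned | voices=[67 70 - -]
Op 3: note_off(67): free voice 0 | voices=[- 70 - -]
Op 4: note_on(64): voice 0 is free -> assigned | voices=[64 70 - -]
Op 5: note_on(60): voice 2 is free -> assigned | voices=[64 70 60 -]
Op 6: note_off(64): free voice 0 | voices=[- 70 60 -]
Op 7: note_on(78): voice 0 is free -> assigned | voices=[78 70 60 -]
Op 8: note_on(83): voice 3 is free -> assigned | voices=[78 70 60 83]
Op 9: note_on(75): all voices busy, STEAL voice 1 (pitch 70, oldest) -> assign | voices=[78 75 60 83]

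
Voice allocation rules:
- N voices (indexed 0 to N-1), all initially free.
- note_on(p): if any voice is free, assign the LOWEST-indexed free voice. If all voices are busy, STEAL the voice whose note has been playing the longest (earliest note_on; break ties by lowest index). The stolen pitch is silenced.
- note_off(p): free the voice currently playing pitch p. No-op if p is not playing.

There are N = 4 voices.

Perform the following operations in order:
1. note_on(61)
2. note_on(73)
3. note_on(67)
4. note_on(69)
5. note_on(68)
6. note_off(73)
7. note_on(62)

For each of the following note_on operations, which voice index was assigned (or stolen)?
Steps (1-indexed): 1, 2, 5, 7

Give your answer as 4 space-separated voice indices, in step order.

Answer: 0 1 0 1

Derivation:
Op 1: note_on(61): voice 0 is free -> assigned | voices=[61 - - -]
Op 2: note_on(73): voice 1 is free -> assigned | voices=[61 73 - -]
Op 3: note_on(67): voice 2 is free -> assigned | voices=[61 73 67 -]
Op 4: note_on(69): voice 3 is free -> assigned | voices=[61 73 67 69]
Op 5: note_on(68): all voices busy, STEAL voice 0 (pitch 61, oldest) -> assign | voices=[68 73 67 69]
Op 6: note_off(73): free voice 1 | voices=[68 - 67 69]
Op 7: note_on(62): voice 1 is free -> assigned | voices=[68 62 67 69]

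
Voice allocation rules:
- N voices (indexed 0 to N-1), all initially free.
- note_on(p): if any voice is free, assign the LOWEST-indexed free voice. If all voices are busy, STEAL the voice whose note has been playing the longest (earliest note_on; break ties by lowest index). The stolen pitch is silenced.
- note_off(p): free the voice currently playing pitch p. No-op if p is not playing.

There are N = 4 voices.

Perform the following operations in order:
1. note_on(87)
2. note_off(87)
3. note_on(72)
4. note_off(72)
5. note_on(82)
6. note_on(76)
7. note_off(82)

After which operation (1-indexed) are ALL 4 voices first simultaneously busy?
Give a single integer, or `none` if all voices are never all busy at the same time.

Op 1: note_on(87): voice 0 is free -> assigned | voices=[87 - - -]
Op 2: note_off(87): free voice 0 | voices=[- - - -]
Op 3: note_on(72): voice 0 is free -> assigned | voices=[72 - - -]
Op 4: note_off(72): free voice 0 | voices=[- - - -]
Op 5: note_on(82): voice 0 is free -> assigned | voices=[82 - - -]
Op 6: note_on(76): voice 1 is free -> assigned | voices=[82 76 - -]
Op 7: note_off(82): free voice 0 | voices=[- 76 - -]

Answer: none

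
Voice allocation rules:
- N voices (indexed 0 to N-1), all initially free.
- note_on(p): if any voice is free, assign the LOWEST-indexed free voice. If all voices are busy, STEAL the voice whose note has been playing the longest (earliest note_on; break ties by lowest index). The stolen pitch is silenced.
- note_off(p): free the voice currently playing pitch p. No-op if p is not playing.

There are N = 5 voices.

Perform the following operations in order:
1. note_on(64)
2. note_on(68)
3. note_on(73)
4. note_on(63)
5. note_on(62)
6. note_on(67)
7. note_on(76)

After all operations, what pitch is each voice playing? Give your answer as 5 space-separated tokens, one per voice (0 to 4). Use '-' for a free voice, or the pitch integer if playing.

Op 1: note_on(64): voice 0 is free -> assigned | voices=[64 - - - -]
Op 2: note_on(68): voice 1 is free -> assigned | voices=[64 68 - - -]
Op 3: note_on(73): voice 2 is free -> assigned | voices=[64 68 73 - -]
Op 4: note_on(63): voice 3 is free -> assigned | voices=[64 68 73 63 -]
Op 5: note_on(62): voice 4 is free -> assigned | voices=[64 68 73 63 62]
Op 6: note_on(67): all voices busy, STEAL voice 0 (pitch 64, oldest) -> assign | voices=[67 68 73 63 62]
Op 7: note_on(76): all voices busy, STEAL voice 1 (pitch 68, oldest) -> assign | voices=[67 76 73 63 62]

Answer: 67 76 73 63 62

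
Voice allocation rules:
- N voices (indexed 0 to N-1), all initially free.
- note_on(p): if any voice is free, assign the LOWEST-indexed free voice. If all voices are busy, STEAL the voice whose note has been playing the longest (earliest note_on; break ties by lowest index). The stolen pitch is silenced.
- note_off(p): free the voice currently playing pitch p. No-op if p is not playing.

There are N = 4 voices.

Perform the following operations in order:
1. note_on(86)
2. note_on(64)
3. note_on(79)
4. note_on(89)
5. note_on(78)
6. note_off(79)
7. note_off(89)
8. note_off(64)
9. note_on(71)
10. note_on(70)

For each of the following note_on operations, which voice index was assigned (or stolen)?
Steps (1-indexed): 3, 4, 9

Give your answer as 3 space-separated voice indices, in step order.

Answer: 2 3 1

Derivation:
Op 1: note_on(86): voice 0 is free -> assigned | voices=[86 - - -]
Op 2: note_on(64): voice 1 is free -> assigned | voices=[86 64 - -]
Op 3: note_on(79): voice 2 is free -> assigned | voices=[86 64 79 -]
Op 4: note_on(89): voice 3 is free -> assigned | voices=[86 64 79 89]
Op 5: note_on(78): all voices busy, STEAL voice 0 (pitch 86, oldest) -> assign | voices=[78 64 79 89]
Op 6: note_off(79): free voice 2 | voices=[78 64 - 89]
Op 7: note_off(89): free voice 3 | voices=[78 64 - -]
Op 8: note_off(64): free voice 1 | voices=[78 - - -]
Op 9: note_on(71): voice 1 is free -> assigned | voices=[78 71 - -]
Op 10: note_on(70): voice 2 is free -> assigned | voices=[78 71 70 -]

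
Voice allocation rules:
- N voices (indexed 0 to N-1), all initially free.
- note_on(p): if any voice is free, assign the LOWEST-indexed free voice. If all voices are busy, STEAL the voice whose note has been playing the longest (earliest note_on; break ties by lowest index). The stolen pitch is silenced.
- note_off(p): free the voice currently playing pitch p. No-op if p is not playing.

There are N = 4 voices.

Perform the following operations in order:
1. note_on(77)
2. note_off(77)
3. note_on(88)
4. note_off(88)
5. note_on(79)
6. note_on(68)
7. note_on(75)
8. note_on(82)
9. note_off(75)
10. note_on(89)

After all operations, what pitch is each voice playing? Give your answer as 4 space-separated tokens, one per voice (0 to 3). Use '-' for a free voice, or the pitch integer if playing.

Answer: 79 68 89 82

Derivation:
Op 1: note_on(77): voice 0 is free -> assigned | voices=[77 - - -]
Op 2: note_off(77): free voice 0 | voices=[- - - -]
Op 3: note_on(88): voice 0 is free -> assigned | voices=[88 - - -]
Op 4: note_off(88): free voice 0 | voices=[- - - -]
Op 5: note_on(79): voice 0 is free -> assigned | voices=[79 - - -]
Op 6: note_on(68): voice 1 is free -> assigned | voices=[79 68 - -]
Op 7: note_on(75): voice 2 is free -> assigned | voices=[79 68 75 -]
Op 8: note_on(82): voice 3 is free -> assigned | voices=[79 68 75 82]
Op 9: note_off(75): free voice 2 | voices=[79 68 - 82]
Op 10: note_on(89): voice 2 is free -> assigned | voices=[79 68 89 82]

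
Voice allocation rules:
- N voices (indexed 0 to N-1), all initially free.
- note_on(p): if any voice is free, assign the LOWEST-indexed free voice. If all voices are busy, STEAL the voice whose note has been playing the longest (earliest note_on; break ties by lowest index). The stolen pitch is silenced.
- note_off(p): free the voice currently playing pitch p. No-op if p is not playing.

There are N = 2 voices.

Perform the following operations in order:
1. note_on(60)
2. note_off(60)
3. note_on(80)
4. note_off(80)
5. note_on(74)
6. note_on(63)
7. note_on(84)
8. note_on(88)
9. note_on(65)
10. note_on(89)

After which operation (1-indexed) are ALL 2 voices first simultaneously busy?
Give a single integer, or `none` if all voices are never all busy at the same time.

Op 1: note_on(60): voice 0 is free -> assigned | voices=[60 -]
Op 2: note_off(60): free voice 0 | voices=[- -]
Op 3: note_on(80): voice 0 is free -> assigned | voices=[80 -]
Op 4: note_off(80): free voice 0 | voices=[- -]
Op 5: note_on(74): voice 0 is free -> assigned | voices=[74 -]
Op 6: note_on(63): voice 1 is free -> assigned | voices=[74 63]
Op 7: note_on(84): all voices busy, STEAL voice 0 (pitch 74, oldest) -> assign | voices=[84 63]
Op 8: note_on(88): all voices busy, STEAL voice 1 (pitch 63, oldest) -> assign | voices=[84 88]
Op 9: note_on(65): all voices busy, STEAL voice 0 (pitch 84, oldest) -> assign | voices=[65 88]
Op 10: note_on(89): all voices busy, STEAL voice 1 (pitch 88, oldest) -> assign | voices=[65 89]

Answer: 6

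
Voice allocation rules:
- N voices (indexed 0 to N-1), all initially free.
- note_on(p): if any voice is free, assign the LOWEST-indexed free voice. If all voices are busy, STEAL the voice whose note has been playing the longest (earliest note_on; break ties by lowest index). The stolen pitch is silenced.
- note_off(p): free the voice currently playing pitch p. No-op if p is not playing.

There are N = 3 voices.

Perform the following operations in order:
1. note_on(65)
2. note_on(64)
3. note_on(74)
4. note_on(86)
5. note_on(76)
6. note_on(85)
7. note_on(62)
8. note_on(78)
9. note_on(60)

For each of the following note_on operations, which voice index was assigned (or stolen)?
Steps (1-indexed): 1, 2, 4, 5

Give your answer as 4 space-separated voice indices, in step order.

Op 1: note_on(65): voice 0 is free -> assigned | voices=[65 - -]
Op 2: note_on(64): voice 1 is free -> assigned | voices=[65 64 -]
Op 3: note_on(74): voice 2 is free -> assigned | voices=[65 64 74]
Op 4: note_on(86): all voices busy, STEAL voice 0 (pitch 65, oldest) -> assign | voices=[86 64 74]
Op 5: note_on(76): all voices busy, STEAL voice 1 (pitch 64, oldest) -> assign | voices=[86 76 74]
Op 6: note_on(85): all voices busy, STEAL voice 2 (pitch 74, oldest) -> assign | voices=[86 76 85]
Op 7: note_on(62): all voices busy, STEAL voice 0 (pitch 86, oldest) -> assign | voices=[62 76 85]
Op 8: note_on(78): all voices busy, STEAL voice 1 (pitch 76, oldest) -> assign | voices=[62 78 85]
Op 9: note_on(60): all voices busy, STEAL voice 2 (pitch 85, oldest) -> assign | voices=[62 78 60]

Answer: 0 1 0 1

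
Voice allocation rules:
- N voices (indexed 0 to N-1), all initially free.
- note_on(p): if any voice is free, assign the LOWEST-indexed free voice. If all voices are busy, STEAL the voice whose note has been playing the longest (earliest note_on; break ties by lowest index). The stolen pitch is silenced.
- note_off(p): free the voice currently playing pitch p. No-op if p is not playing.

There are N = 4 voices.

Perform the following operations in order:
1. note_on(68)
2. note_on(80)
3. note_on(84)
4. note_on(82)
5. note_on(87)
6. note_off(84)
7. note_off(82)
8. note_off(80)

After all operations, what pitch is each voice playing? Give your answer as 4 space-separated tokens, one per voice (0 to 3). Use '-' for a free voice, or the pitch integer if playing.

Op 1: note_on(68): voice 0 is free -> assigned | voices=[68 - - -]
Op 2: note_on(80): voice 1 is free -> assigned | voices=[68 80 - -]
Op 3: note_on(84): voice 2 is free -> assigned | voices=[68 80 84 -]
Op 4: note_on(82): voice 3 is free -> assigned | voices=[68 80 84 82]
Op 5: note_on(87): all voices busy, STEAL voice 0 (pitch 68, oldest) -> assign | voices=[87 80 84 82]
Op 6: note_off(84): free voice 2 | voices=[87 80 - 82]
Op 7: note_off(82): free voice 3 | voices=[87 80 - -]
Op 8: note_off(80): free voice 1 | voices=[87 - - -]

Answer: 87 - - -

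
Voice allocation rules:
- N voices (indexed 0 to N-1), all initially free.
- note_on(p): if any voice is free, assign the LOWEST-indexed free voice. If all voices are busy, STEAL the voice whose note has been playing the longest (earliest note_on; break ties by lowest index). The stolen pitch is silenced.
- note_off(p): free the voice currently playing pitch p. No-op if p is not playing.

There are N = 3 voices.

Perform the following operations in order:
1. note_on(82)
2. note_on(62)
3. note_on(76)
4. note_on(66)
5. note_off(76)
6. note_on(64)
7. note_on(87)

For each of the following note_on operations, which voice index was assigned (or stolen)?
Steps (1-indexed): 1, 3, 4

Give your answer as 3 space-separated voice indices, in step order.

Op 1: note_on(82): voice 0 is free -> assigned | voices=[82 - -]
Op 2: note_on(62): voice 1 is free -> assigned | voices=[82 62 -]
Op 3: note_on(76): voice 2 is free -> assigned | voices=[82 62 76]
Op 4: note_on(66): all voices busy, STEAL voice 0 (pitch 82, oldest) -> assign | voices=[66 62 76]
Op 5: note_off(76): free voice 2 | voices=[66 62 -]
Op 6: note_on(64): voice 2 is free -> assigned | voices=[66 62 64]
Op 7: note_on(87): all voices busy, STEAL voice 1 (pitch 62, oldest) -> assign | voices=[66 87 64]

Answer: 0 2 0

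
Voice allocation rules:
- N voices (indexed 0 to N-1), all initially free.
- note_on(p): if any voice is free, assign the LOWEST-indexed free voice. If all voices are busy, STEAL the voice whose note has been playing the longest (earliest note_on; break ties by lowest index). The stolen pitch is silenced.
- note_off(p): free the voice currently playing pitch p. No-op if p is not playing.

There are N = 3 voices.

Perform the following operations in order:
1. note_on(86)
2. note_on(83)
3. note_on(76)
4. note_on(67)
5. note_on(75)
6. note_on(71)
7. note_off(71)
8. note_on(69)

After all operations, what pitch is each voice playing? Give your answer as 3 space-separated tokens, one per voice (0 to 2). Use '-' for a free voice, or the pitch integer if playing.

Answer: 67 75 69

Derivation:
Op 1: note_on(86): voice 0 is free -> assigned | voices=[86 - -]
Op 2: note_on(83): voice 1 is free -> assigned | voices=[86 83 -]
Op 3: note_on(76): voice 2 is free -> assigned | voices=[86 83 76]
Op 4: note_on(67): all voices busy, STEAL voice 0 (pitch 86, oldest) -> assign | voices=[67 83 76]
Op 5: note_on(75): all voices busy, STEAL voice 1 (pitch 83, oldest) -> assign | voices=[67 75 76]
Op 6: note_on(71): all voices busy, STEAL voice 2 (pitch 76, oldest) -> assign | voices=[67 75 71]
Op 7: note_off(71): free voice 2 | voices=[67 75 -]
Op 8: note_on(69): voice 2 is free -> assigned | voices=[67 75 69]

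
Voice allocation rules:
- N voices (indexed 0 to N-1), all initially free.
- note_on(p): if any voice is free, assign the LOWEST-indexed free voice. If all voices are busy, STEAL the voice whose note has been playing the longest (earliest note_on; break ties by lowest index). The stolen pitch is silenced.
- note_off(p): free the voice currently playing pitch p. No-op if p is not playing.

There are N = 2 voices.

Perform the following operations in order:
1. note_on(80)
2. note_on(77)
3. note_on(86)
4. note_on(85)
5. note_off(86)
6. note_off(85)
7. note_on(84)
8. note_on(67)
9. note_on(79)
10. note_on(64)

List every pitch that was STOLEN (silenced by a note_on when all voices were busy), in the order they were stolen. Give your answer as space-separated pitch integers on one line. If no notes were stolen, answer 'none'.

Op 1: note_on(80): voice 0 is free -> assigned | voices=[80 -]
Op 2: note_on(77): voice 1 is free -> assigned | voices=[80 77]
Op 3: note_on(86): all voices busy, STEAL voice 0 (pitch 80, oldest) -> assign | voices=[86 77]
Op 4: note_on(85): all voices busy, STEAL voice 1 (pitch 77, oldest) -> assign | voices=[86 85]
Op 5: note_off(86): free voice 0 | voices=[- 85]
Op 6: note_off(85): free voice 1 | voices=[- -]
Op 7: note_on(84): voice 0 is free -> assigned | voices=[84 -]
Op 8: note_on(67): voice 1 is free -> assigned | voices=[84 67]
Op 9: note_on(79): all voices busy, STEAL voice 0 (pitch 84, oldest) -> assign | voices=[79 67]
Op 10: note_on(64): all voices busy, STEAL voice 1 (pitch 67, oldest) -> assign | voices=[79 64]

Answer: 80 77 84 67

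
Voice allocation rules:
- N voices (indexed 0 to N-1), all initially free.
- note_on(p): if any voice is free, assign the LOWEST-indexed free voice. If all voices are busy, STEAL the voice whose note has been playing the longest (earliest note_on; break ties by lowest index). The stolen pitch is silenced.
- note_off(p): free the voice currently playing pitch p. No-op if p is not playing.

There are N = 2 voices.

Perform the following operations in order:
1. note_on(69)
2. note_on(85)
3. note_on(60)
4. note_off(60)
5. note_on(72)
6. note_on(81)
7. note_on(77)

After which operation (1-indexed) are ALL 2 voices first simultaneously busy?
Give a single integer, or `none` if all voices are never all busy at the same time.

Op 1: note_on(69): voice 0 is free -> assigned | voices=[69 -]
Op 2: note_on(85): voice 1 is free -> assigned | voices=[69 85]
Op 3: note_on(60): all voices busy, STEAL voice 0 (pitch 69, oldest) -> assign | voices=[60 85]
Op 4: note_off(60): free voice 0 | voices=[- 85]
Op 5: note_on(72): voice 0 is free -> assigned | voices=[72 85]
Op 6: note_on(81): all voices busy, STEAL voice 1 (pitch 85, oldest) -> assign | voices=[72 81]
Op 7: note_on(77): all voices busy, STEAL voice 0 (pitch 72, oldest) -> assign | voices=[77 81]

Answer: 2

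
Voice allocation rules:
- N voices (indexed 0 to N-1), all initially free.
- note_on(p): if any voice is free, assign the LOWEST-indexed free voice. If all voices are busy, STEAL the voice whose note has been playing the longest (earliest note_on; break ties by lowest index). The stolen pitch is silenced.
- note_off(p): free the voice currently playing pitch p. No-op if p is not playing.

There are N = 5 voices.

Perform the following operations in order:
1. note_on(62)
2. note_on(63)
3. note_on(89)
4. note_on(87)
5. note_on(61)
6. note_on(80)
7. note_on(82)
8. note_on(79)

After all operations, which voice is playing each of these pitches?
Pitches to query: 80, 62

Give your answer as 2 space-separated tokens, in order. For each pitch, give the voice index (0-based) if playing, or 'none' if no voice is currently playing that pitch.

Answer: 0 none

Derivation:
Op 1: note_on(62): voice 0 is free -> assigned | voices=[62 - - - -]
Op 2: note_on(63): voice 1 is free -> assigned | voices=[62 63 - - -]
Op 3: note_on(89): voice 2 is free -> assigned | voices=[62 63 89 - -]
Op 4: note_on(87): voice 3 is free -> assigned | voices=[62 63 89 87 -]
Op 5: note_on(61): voice 4 is free -> assigned | voices=[62 63 89 87 61]
Op 6: note_on(80): all voices busy, STEAL voice 0 (pitch 62, oldest) -> assign | voices=[80 63 89 87 61]
Op 7: note_on(82): all voices busy, STEAL voice 1 (pitch 63, oldest) -> assign | voices=[80 82 89 87 61]
Op 8: note_on(79): all voices busy, STEAL voice 2 (pitch 89, oldest) -> assign | voices=[80 82 79 87 61]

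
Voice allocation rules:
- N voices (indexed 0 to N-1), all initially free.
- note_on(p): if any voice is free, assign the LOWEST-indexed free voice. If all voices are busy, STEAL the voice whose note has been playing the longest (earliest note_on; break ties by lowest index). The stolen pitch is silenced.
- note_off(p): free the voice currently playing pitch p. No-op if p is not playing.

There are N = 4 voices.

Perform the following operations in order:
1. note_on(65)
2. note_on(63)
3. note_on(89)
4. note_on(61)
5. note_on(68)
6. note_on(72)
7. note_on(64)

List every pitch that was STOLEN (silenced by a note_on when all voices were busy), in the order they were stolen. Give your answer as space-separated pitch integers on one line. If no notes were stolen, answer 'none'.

Op 1: note_on(65): voice 0 is free -> assigned | voices=[65 - - -]
Op 2: note_on(63): voice 1 is free -> assigned | voices=[65 63 - -]
Op 3: note_on(89): voice 2 is free -> assigned | voices=[65 63 89 -]
Op 4: note_on(61): voice 3 is free -> assigned | voices=[65 63 89 61]
Op 5: note_on(68): all voices busy, STEAL voice 0 (pitch 65, oldest) -> assign | voices=[68 63 89 61]
Op 6: note_on(72): all voices busy, STEAL voice 1 (pitch 63, oldest) -> assign | voices=[68 72 89 61]
Op 7: note_on(64): all voices busy, STEAL voice 2 (pitch 89, oldest) -> assign | voices=[68 72 64 61]

Answer: 65 63 89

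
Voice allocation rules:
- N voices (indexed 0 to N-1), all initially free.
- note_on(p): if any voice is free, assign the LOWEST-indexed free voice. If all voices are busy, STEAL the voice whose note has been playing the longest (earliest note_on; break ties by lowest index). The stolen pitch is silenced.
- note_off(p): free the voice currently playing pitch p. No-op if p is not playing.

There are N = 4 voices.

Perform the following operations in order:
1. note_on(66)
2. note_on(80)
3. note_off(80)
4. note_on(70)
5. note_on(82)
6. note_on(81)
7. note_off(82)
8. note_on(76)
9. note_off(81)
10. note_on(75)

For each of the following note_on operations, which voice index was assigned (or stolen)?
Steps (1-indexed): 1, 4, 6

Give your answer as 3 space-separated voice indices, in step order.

Op 1: note_on(66): voice 0 is free -> assigned | voices=[66 - - -]
Op 2: note_on(80): voice 1 is free -> assigned | voices=[66 80 - -]
Op 3: note_off(80): free voice 1 | voices=[66 - - -]
Op 4: note_on(70): voice 1 is free -> assigned | voices=[66 70 - -]
Op 5: note_on(82): voice 2 is free -> assigned | voices=[66 70 82 -]
Op 6: note_on(81): voice 3 is free -> assigned | voices=[66 70 82 81]
Op 7: note_off(82): free voice 2 | voices=[66 70 - 81]
Op 8: note_on(76): voice 2 is free -> assigned | voices=[66 70 76 81]
Op 9: note_off(81): free voice 3 | voices=[66 70 76 -]
Op 10: note_on(75): voice 3 is free -> assigned | voices=[66 70 76 75]

Answer: 0 1 3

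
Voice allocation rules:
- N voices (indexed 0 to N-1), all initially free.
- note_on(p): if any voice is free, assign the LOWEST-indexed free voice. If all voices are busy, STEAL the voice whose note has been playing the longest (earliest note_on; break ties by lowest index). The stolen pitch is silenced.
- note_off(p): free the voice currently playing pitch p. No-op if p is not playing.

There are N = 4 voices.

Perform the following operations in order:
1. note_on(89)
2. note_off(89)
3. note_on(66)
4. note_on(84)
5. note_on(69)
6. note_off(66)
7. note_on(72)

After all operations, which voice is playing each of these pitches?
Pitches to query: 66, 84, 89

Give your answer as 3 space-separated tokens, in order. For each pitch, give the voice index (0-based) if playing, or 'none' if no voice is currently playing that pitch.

Op 1: note_on(89): voice 0 is free -> assigned | voices=[89 - - -]
Op 2: note_off(89): free voice 0 | voices=[- - - -]
Op 3: note_on(66): voice 0 is free -> assigned | voices=[66 - - -]
Op 4: note_on(84): voice 1 is free -> assigned | voices=[66 84 - -]
Op 5: note_on(69): voice 2 is free -> assigned | voices=[66 84 69 -]
Op 6: note_off(66): free voice 0 | voices=[- 84 69 -]
Op 7: note_on(72): voice 0 is free -> assigned | voices=[72 84 69 -]

Answer: none 1 none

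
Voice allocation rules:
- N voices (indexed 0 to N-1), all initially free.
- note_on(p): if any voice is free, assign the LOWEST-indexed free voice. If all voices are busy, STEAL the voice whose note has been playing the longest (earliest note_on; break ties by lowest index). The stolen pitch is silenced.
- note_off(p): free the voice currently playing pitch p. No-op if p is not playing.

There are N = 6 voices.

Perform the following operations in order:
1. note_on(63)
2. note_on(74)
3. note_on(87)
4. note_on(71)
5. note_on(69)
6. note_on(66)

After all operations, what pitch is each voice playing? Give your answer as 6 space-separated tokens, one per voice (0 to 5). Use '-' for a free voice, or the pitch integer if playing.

Answer: 63 74 87 71 69 66

Derivation:
Op 1: note_on(63): voice 0 is free -> assigned | voices=[63 - - - - -]
Op 2: note_on(74): voice 1 is free -> assigned | voices=[63 74 - - - -]
Op 3: note_on(87): voice 2 is free -> assigned | voices=[63 74 87 - - -]
Op 4: note_on(71): voice 3 is free -> assigned | voices=[63 74 87 71 - -]
Op 5: note_on(69): voice 4 is free -> assigned | voices=[63 74 87 71 69 -]
Op 6: note_on(66): voice 5 is free -> assigned | voices=[63 74 87 71 69 66]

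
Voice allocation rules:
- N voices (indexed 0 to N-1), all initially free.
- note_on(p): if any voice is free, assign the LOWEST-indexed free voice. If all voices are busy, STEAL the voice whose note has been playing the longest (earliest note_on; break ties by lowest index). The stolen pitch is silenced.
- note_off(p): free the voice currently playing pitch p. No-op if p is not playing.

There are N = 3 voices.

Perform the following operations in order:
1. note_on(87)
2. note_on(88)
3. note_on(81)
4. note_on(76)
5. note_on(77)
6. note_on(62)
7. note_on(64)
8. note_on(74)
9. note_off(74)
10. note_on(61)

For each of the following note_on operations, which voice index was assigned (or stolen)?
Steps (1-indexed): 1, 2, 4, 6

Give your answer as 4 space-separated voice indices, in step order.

Op 1: note_on(87): voice 0 is free -> assigned | voices=[87 - -]
Op 2: note_on(88): voice 1 is free -> assigned | voices=[87 88 -]
Op 3: note_on(81): voice 2 is free -> assigned | voices=[87 88 81]
Op 4: note_on(76): all voices busy, STEAL voice 0 (pitch 87, oldest) -> assign | voices=[76 88 81]
Op 5: note_on(77): all voices busy, STEAL voice 1 (pitch 88, oldest) -> assign | voices=[76 77 81]
Op 6: note_on(62): all voices busy, STEAL voice 2 (pitch 81, oldest) -> assign | voices=[76 77 62]
Op 7: note_on(64): all voices busy, STEAL voice 0 (pitch 76, oldest) -> assign | voices=[64 77 62]
Op 8: note_on(74): all voices busy, STEAL voice 1 (pitch 77, oldest) -> assign | voices=[64 74 62]
Op 9: note_off(74): free voice 1 | voices=[64 - 62]
Op 10: note_on(61): voice 1 is free -> assigned | voices=[64 61 62]

Answer: 0 1 0 2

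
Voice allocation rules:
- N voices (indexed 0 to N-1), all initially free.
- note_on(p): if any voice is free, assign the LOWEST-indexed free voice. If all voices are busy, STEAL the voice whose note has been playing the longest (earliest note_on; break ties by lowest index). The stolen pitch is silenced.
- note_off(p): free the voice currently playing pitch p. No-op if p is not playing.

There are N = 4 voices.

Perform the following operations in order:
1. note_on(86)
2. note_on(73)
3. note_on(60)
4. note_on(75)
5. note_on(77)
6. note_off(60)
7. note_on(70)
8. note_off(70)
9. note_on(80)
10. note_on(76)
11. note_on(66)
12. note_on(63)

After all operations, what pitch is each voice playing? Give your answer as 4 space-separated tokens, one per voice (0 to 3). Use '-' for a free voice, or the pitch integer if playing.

Op 1: note_on(86): voice 0 is free -> assigned | voices=[86 - - -]
Op 2: note_on(73): voice 1 is free -> assigned | voices=[86 73 - -]
Op 3: note_on(60): voice 2 is free -> assigned | voices=[86 73 60 -]
Op 4: note_on(75): voice 3 is free -> assigned | voices=[86 73 60 75]
Op 5: note_on(77): all voices busy, STEAL voice 0 (pitch 86, oldest) -> assign | voices=[77 73 60 75]
Op 6: note_off(60): free voice 2 | voices=[77 73 - 75]
Op 7: note_on(70): voice 2 is free -> assigned | voices=[77 73 70 75]
Op 8: note_off(70): free voice 2 | voices=[77 73 - 75]
Op 9: note_on(80): voice 2 is free -> assigned | voices=[77 73 80 75]
Op 10: note_on(76): all voices busy, STEAL voice 1 (pitch 73, oldest) -> assign | voices=[77 76 80 75]
Op 11: note_on(66): all voices busy, STEAL voice 3 (pitch 75, oldest) -> assign | voices=[77 76 80 66]
Op 12: note_on(63): all voices busy, STEAL voice 0 (pitch 77, oldest) -> assign | voices=[63 76 80 66]

Answer: 63 76 80 66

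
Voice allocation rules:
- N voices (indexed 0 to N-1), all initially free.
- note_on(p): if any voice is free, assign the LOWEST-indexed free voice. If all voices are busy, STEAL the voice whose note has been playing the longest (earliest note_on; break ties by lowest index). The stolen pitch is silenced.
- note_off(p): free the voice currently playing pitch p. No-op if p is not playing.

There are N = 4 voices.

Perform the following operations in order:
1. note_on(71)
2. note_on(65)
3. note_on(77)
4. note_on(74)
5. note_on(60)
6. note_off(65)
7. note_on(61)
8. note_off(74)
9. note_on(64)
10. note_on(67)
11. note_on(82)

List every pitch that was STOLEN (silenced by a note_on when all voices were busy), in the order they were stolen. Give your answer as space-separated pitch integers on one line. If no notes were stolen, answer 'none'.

Op 1: note_on(71): voice 0 is free -> assigned | voices=[71 - - -]
Op 2: note_on(65): voice 1 is free -> assigned | voices=[71 65 - -]
Op 3: note_on(77): voice 2 is free -> assigned | voices=[71 65 77 -]
Op 4: note_on(74): voice 3 is free -> assigned | voices=[71 65 77 74]
Op 5: note_on(60): all voices busy, STEAL voice 0 (pitch 71, oldest) -> assign | voices=[60 65 77 74]
Op 6: note_off(65): free voice 1 | voices=[60 - 77 74]
Op 7: note_on(61): voice 1 is free -> assigned | voices=[60 61 77 74]
Op 8: note_off(74): free voice 3 | voices=[60 61 77 -]
Op 9: note_on(64): voice 3 is free -> assigned | voices=[60 61 77 64]
Op 10: note_on(67): all voices busy, STEAL voice 2 (pitch 77, oldest) -> assign | voices=[60 61 67 64]
Op 11: note_on(82): all voices busy, STEAL voice 0 (pitch 60, oldest) -> assign | voices=[82 61 67 64]

Answer: 71 77 60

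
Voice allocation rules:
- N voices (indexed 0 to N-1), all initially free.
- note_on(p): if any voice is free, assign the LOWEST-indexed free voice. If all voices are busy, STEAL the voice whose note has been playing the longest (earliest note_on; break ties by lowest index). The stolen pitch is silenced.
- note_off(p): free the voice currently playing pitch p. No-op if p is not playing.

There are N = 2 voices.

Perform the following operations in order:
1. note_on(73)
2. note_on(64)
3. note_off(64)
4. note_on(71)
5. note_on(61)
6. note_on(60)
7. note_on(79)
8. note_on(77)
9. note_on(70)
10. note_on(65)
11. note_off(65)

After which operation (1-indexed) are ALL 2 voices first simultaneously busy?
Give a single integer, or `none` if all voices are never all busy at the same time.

Op 1: note_on(73): voice 0 is free -> assigned | voices=[73 -]
Op 2: note_on(64): voice 1 is free -> assigned | voices=[73 64]
Op 3: note_off(64): free voice 1 | voices=[73 -]
Op 4: note_on(71): voice 1 is free -> assigned | voices=[73 71]
Op 5: note_on(61): all voices busy, STEAL voice 0 (pitch 73, oldest) -> assign | voices=[61 71]
Op 6: note_on(60): all voices busy, STEAL voice 1 (pitch 71, oldest) -> assign | voices=[61 60]
Op 7: note_on(79): all voices busy, STEAL voice 0 (pitch 61, oldest) -> assign | voices=[79 60]
Op 8: note_on(77): all voices busy, STEAL voice 1 (pitch 60, oldest) -> assign | voices=[79 77]
Op 9: note_on(70): all voices busy, STEAL voice 0 (pitch 79, oldest) -> assign | voices=[70 77]
Op 10: note_on(65): all voices busy, STEAL voice 1 (pitch 77, oldest) -> assign | voices=[70 65]
Op 11: note_off(65): free voice 1 | voices=[70 -]

Answer: 2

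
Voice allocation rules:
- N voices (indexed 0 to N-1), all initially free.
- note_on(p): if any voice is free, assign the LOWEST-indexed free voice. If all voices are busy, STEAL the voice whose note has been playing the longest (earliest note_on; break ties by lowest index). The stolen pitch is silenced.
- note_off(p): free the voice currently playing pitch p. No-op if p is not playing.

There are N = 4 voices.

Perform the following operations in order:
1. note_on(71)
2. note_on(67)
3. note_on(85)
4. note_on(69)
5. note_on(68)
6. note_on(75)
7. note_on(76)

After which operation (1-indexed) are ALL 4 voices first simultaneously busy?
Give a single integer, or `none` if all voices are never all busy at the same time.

Answer: 4

Derivation:
Op 1: note_on(71): voice 0 is free -> assigned | voices=[71 - - -]
Op 2: note_on(67): voice 1 is free -> assigned | voices=[71 67 - -]
Op 3: note_on(85): voice 2 is free -> assigned | voices=[71 67 85 -]
Op 4: note_on(69): voice 3 is free -> assigned | voices=[71 67 85 69]
Op 5: note_on(68): all voices busy, STEAL voice 0 (pitch 71, oldest) -> assign | voices=[68 67 85 69]
Op 6: note_on(75): all voices busy, STEAL voice 1 (pitch 67, oldest) -> assign | voices=[68 75 85 69]
Op 7: note_on(76): all voices busy, STEAL voice 2 (pitch 85, oldest) -> assign | voices=[68 75 76 69]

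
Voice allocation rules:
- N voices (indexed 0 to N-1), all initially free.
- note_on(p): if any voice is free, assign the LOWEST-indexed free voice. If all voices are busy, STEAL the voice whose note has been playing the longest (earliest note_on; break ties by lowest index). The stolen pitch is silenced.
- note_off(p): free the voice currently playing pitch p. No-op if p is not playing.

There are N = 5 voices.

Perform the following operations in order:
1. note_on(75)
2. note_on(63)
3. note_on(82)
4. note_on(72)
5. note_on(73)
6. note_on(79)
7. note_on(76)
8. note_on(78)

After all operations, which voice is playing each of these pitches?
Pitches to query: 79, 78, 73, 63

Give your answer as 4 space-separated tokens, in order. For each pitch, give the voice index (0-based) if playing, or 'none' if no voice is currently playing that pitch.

Answer: 0 2 4 none

Derivation:
Op 1: note_on(75): voice 0 is free -> assigned | voices=[75 - - - -]
Op 2: note_on(63): voice 1 is free -> assigned | voices=[75 63 - - -]
Op 3: note_on(82): voice 2 is free -> assigned | voices=[75 63 82 - -]
Op 4: note_on(72): voice 3 is free -> assigned | voices=[75 63 82 72 -]
Op 5: note_on(73): voice 4 is free -> assigned | voices=[75 63 82 72 73]
Op 6: note_on(79): all voices busy, STEAL voice 0 (pitch 75, oldest) -> assign | voices=[79 63 82 72 73]
Op 7: note_on(76): all voices busy, STEAL voice 1 (pitch 63, oldest) -> assign | voices=[79 76 82 72 73]
Op 8: note_on(78): all voices busy, STEAL voice 2 (pitch 82, oldest) -> assign | voices=[79 76 78 72 73]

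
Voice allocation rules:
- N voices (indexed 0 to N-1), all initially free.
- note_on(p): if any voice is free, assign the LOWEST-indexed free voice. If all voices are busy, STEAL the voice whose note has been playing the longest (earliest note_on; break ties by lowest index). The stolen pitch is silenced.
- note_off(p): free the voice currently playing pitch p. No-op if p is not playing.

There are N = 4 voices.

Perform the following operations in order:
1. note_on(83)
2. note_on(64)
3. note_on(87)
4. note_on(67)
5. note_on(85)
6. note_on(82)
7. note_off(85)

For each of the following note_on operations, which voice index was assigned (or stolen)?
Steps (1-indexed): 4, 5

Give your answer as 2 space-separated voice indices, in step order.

Op 1: note_on(83): voice 0 is free -> assigned | voices=[83 - - -]
Op 2: note_on(64): voice 1 is free -> assigned | voices=[83 64 - -]
Op 3: note_on(87): voice 2 is free -> assigned | voices=[83 64 87 -]
Op 4: note_on(67): voice 3 is free -> assigned | voices=[83 64 87 67]
Op 5: note_on(85): all voices busy, STEAL voice 0 (pitch 83, oldest) -> assign | voices=[85 64 87 67]
Op 6: note_on(82): all voices busy, STEAL voice 1 (pitch 64, oldest) -> assign | voices=[85 82 87 67]
Op 7: note_off(85): free voice 0 | voices=[- 82 87 67]

Answer: 3 0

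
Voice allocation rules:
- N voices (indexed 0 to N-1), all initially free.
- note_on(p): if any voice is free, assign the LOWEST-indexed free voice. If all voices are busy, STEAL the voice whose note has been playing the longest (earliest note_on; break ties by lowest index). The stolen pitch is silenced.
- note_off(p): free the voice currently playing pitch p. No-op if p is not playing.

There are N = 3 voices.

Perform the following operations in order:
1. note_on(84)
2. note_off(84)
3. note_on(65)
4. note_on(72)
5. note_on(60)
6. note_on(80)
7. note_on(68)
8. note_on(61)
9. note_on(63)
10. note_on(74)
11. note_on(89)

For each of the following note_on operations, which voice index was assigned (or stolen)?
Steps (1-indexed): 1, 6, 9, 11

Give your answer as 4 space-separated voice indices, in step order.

Answer: 0 0 0 2

Derivation:
Op 1: note_on(84): voice 0 is free -> assigned | voices=[84 - -]
Op 2: note_off(84): free voice 0 | voices=[- - -]
Op 3: note_on(65): voice 0 is free -> assigned | voices=[65 - -]
Op 4: note_on(72): voice 1 is free -> assigned | voices=[65 72 -]
Op 5: note_on(60): voice 2 is free -> assigned | voices=[65 72 60]
Op 6: note_on(80): all voices busy, STEAL voice 0 (pitch 65, oldest) -> assign | voices=[80 72 60]
Op 7: note_on(68): all voices busy, STEAL voice 1 (pitch 72, oldest) -> assign | voices=[80 68 60]
Op 8: note_on(61): all voices busy, STEAL voice 2 (pitch 60, oldest) -> assign | voices=[80 68 61]
Op 9: note_on(63): all voices busy, STEAL voice 0 (pitch 80, oldest) -> assign | voices=[63 68 61]
Op 10: note_on(74): all voices busy, STEAL voice 1 (pitch 68, oldest) -> assign | voices=[63 74 61]
Op 11: note_on(89): all voices busy, STEAL voice 2 (pitch 61, oldest) -> assign | voices=[63 74 89]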